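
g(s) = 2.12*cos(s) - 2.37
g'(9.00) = -0.87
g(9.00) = -4.30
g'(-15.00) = 1.38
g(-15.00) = -3.98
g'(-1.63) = 2.12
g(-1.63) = -2.50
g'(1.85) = -2.04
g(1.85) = -2.95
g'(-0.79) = 1.51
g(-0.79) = -0.88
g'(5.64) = 1.27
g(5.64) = -0.67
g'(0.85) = -1.59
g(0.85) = -0.97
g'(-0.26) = 0.55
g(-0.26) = -0.32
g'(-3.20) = -0.12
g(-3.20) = -4.49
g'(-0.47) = 0.96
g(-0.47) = -0.48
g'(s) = -2.12*sin(s)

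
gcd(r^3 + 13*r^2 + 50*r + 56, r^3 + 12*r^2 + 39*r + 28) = r^2 + 11*r + 28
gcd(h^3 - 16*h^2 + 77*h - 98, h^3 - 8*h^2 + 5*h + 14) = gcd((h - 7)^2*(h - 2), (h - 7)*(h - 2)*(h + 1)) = h^2 - 9*h + 14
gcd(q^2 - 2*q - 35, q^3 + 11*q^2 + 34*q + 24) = 1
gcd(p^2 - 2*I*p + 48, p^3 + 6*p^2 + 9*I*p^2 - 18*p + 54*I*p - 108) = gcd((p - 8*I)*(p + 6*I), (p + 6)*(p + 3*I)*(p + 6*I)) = p + 6*I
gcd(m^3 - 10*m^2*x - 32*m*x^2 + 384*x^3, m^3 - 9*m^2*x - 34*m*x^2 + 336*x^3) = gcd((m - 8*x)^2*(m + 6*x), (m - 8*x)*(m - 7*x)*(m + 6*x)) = -m^2 + 2*m*x + 48*x^2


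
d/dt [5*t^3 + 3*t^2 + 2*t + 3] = 15*t^2 + 6*t + 2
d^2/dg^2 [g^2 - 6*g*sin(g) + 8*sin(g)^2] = 6*g*sin(g) - 32*sin(g)^2 - 12*cos(g) + 18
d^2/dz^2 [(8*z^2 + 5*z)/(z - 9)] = 1386/(z^3 - 27*z^2 + 243*z - 729)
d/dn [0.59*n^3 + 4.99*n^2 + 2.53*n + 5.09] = 1.77*n^2 + 9.98*n + 2.53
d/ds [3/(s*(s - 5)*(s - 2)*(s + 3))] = 6*(-2*s^3 + 6*s^2 + 11*s - 15)/(s^2*(s^6 - 8*s^5 - 6*s^4 + 148*s^3 - 119*s^2 - 660*s + 900))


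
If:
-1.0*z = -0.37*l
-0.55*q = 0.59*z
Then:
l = 2.7027027027027*z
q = -1.07272727272727*z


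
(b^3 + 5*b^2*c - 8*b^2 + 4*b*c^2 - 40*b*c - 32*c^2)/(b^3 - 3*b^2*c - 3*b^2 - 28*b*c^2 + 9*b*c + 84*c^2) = (b^2 + b*c - 8*b - 8*c)/(b^2 - 7*b*c - 3*b + 21*c)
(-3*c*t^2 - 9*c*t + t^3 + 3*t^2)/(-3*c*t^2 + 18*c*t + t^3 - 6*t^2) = (t + 3)/(t - 6)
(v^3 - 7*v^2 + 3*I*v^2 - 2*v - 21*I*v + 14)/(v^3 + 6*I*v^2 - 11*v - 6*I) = (v - 7)/(v + 3*I)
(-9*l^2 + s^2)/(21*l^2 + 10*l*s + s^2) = (-3*l + s)/(7*l + s)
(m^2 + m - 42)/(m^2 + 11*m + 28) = (m - 6)/(m + 4)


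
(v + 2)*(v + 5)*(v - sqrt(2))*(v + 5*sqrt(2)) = v^4 + 4*sqrt(2)*v^3 + 7*v^3 + 28*sqrt(2)*v^2 - 70*v + 40*sqrt(2)*v - 100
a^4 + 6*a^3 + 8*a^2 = a^2*(a + 2)*(a + 4)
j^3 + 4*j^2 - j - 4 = (j - 1)*(j + 1)*(j + 4)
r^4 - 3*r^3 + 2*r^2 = r^2*(r - 2)*(r - 1)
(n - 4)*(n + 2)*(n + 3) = n^3 + n^2 - 14*n - 24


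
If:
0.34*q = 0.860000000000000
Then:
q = 2.53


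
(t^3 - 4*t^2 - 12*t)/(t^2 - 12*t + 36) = t*(t + 2)/(t - 6)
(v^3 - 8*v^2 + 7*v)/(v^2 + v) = (v^2 - 8*v + 7)/(v + 1)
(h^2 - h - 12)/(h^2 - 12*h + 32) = (h + 3)/(h - 8)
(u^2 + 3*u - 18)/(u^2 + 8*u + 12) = (u - 3)/(u + 2)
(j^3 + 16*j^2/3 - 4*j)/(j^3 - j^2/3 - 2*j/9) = 3*(j + 6)/(3*j + 1)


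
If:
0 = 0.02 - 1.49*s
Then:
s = 0.01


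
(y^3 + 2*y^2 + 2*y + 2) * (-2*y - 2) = -2*y^4 - 6*y^3 - 8*y^2 - 8*y - 4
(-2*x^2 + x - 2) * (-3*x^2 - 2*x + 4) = 6*x^4 + x^3 - 4*x^2 + 8*x - 8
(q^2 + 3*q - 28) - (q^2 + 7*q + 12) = -4*q - 40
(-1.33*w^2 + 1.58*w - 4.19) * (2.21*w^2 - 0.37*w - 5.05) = -2.9393*w^4 + 3.9839*w^3 - 3.128*w^2 - 6.4287*w + 21.1595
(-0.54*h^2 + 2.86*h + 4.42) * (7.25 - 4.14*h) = 2.2356*h^3 - 15.7554*h^2 + 2.4362*h + 32.045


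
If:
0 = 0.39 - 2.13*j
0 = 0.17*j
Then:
No Solution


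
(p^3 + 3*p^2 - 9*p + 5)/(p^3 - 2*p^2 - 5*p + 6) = (p^2 + 4*p - 5)/(p^2 - p - 6)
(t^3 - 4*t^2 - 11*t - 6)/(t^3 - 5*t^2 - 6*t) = (t + 1)/t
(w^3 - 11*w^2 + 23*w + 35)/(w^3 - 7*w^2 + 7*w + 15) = (w - 7)/(w - 3)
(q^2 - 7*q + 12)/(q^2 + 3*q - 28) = (q - 3)/(q + 7)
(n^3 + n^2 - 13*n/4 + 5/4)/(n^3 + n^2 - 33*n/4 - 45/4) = (2*n^2 - 3*n + 1)/(2*n^2 - 3*n - 9)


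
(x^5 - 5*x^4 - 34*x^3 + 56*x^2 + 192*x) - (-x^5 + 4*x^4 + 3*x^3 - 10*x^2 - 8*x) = 2*x^5 - 9*x^4 - 37*x^3 + 66*x^2 + 200*x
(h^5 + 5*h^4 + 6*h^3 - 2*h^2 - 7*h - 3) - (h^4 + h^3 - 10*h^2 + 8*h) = h^5 + 4*h^4 + 5*h^3 + 8*h^2 - 15*h - 3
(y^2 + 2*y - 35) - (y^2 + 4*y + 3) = -2*y - 38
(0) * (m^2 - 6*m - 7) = 0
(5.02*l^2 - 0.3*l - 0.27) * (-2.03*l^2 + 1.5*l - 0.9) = -10.1906*l^4 + 8.139*l^3 - 4.4199*l^2 - 0.135*l + 0.243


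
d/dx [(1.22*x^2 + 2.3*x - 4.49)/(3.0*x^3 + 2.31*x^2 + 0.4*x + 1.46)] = (-3.66*x^4 - 13.8*x^3 + 35.585*x^2 + 24.3062*x + 5.154)/(9.0*x^6 + 13.86*x^5 + 7.7361*x^4 + 10.608*x^3 + 6.9052*x^2 + 1.168*x + 2.1316)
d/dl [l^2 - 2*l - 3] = 2*l - 2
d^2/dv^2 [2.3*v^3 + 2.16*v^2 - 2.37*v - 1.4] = 13.8*v + 4.32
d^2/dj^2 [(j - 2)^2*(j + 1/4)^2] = 12*j^2 - 21*j + 33/8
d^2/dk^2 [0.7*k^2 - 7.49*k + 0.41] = 1.40000000000000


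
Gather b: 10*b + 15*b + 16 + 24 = 25*b + 40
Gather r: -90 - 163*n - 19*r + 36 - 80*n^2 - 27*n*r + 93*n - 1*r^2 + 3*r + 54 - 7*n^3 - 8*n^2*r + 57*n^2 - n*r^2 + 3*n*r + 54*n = -7*n^3 - 23*n^2 - 16*n + r^2*(-n - 1) + r*(-8*n^2 - 24*n - 16)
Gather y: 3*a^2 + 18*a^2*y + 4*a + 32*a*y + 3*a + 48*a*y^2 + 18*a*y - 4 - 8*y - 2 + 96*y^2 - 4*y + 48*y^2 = 3*a^2 + 7*a + y^2*(48*a + 144) + y*(18*a^2 + 50*a - 12) - 6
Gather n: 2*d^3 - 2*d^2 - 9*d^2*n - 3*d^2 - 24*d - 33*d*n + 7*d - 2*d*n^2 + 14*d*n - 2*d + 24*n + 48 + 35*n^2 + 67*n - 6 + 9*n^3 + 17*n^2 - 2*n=2*d^3 - 5*d^2 - 19*d + 9*n^3 + n^2*(52 - 2*d) + n*(-9*d^2 - 19*d + 89) + 42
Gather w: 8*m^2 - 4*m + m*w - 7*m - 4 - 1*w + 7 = 8*m^2 - 11*m + w*(m - 1) + 3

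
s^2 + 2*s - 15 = (s - 3)*(s + 5)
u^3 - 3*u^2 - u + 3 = (u - 3)*(u - 1)*(u + 1)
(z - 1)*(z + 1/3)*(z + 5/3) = z^3 + z^2 - 13*z/9 - 5/9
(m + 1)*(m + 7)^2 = m^3 + 15*m^2 + 63*m + 49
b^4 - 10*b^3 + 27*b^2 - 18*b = b*(b - 6)*(b - 3)*(b - 1)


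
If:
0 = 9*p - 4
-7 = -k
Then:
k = 7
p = 4/9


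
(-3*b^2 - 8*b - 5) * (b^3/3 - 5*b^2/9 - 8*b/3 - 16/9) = -b^5 - b^4 + 97*b^3/9 + 265*b^2/9 + 248*b/9 + 80/9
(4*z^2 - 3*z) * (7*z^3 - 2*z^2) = 28*z^5 - 29*z^4 + 6*z^3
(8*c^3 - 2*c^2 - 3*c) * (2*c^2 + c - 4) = 16*c^5 + 4*c^4 - 40*c^3 + 5*c^2 + 12*c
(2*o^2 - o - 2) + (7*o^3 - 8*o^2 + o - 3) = 7*o^3 - 6*o^2 - 5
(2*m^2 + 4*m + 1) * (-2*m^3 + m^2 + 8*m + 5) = -4*m^5 - 6*m^4 + 18*m^3 + 43*m^2 + 28*m + 5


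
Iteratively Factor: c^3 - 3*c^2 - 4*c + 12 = (c - 3)*(c^2 - 4) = (c - 3)*(c - 2)*(c + 2)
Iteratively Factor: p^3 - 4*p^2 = (p)*(p^2 - 4*p) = p^2*(p - 4)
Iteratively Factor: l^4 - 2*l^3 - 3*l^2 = (l - 3)*(l^3 + l^2) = l*(l - 3)*(l^2 + l) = l^2*(l - 3)*(l + 1)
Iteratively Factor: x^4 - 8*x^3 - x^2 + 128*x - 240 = (x + 4)*(x^3 - 12*x^2 + 47*x - 60) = (x - 4)*(x + 4)*(x^2 - 8*x + 15) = (x - 5)*(x - 4)*(x + 4)*(x - 3)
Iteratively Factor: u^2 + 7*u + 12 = (u + 3)*(u + 4)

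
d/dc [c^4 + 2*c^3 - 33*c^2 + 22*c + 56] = 4*c^3 + 6*c^2 - 66*c + 22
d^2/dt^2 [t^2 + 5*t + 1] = 2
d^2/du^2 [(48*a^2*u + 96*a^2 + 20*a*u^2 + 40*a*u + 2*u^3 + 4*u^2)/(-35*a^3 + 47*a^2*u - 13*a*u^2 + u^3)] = 4*(51730*a^7 - 29085*a^6*u + 119542*a^6 - 13545*a^5*u^2 - 110244*a^5*u + 13242*a^4*u^3 + 32574*a^4*u^2 - 2136*a^3*u^4 - 840*a^3*u^3 - 69*a^2*u^5 - 774*a^2*u^4 + 23*a*u^6 + 60*a*u^5 + 2*u^6)/(-42875*a^9 + 172725*a^8*u - 279720*a^7*u^2 + 235808*a^6*u^3 - 113766*a^5*u^4 + 33186*a^4*u^5 - 5968*a^3*u^6 + 648*a^2*u^7 - 39*a*u^8 + u^9)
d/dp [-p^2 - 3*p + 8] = -2*p - 3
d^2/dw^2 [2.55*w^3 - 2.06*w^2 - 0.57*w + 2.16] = 15.3*w - 4.12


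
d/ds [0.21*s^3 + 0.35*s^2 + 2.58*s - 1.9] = 0.63*s^2 + 0.7*s + 2.58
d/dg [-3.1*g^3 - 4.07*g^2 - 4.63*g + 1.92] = -9.3*g^2 - 8.14*g - 4.63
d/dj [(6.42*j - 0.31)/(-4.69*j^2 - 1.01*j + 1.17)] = (30.1098*j^2 - 2.9078*j + 7.1983)/(21.9961*j^4 + 9.4738*j^3 - 9.9545*j^2 - 2.3634*j + 1.3689)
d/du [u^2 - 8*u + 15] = 2*u - 8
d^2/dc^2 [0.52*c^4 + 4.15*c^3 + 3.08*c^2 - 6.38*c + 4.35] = 6.24*c^2 + 24.9*c + 6.16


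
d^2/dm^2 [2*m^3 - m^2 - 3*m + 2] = 12*m - 2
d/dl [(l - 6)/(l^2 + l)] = (-l^2 + 12*l + 6)/(l^2*(l^2 + 2*l + 1))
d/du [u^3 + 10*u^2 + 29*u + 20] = 3*u^2 + 20*u + 29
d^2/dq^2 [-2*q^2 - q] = -4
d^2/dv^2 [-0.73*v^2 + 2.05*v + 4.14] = -1.46000000000000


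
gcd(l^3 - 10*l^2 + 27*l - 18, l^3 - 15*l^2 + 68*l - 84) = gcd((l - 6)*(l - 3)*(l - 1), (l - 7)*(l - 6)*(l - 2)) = l - 6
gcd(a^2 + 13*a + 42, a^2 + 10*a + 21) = a + 7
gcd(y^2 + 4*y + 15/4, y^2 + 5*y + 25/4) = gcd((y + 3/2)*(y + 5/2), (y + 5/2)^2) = y + 5/2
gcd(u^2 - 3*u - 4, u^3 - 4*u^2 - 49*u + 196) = u - 4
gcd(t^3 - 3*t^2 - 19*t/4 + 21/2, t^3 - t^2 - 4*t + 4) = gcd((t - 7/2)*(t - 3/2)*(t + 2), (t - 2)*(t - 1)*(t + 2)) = t + 2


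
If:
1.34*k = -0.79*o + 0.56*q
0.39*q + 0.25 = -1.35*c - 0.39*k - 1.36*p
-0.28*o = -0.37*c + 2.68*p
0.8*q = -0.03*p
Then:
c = 90.2333196610984*q - 0.238966888564492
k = 0.186167434774523 - 220.354653527734*q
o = 374.474981933118*q - 0.315777674174507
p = -26.6666666666667*q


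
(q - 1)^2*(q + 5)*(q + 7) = q^4 + 10*q^3 + 12*q^2 - 58*q + 35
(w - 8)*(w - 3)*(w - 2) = w^3 - 13*w^2 + 46*w - 48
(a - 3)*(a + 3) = a^2 - 9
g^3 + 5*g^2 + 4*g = g*(g + 1)*(g + 4)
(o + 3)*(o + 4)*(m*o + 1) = m*o^3 + 7*m*o^2 + 12*m*o + o^2 + 7*o + 12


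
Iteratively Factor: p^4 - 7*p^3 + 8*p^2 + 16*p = (p)*(p^3 - 7*p^2 + 8*p + 16) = p*(p - 4)*(p^2 - 3*p - 4) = p*(p - 4)*(p + 1)*(p - 4)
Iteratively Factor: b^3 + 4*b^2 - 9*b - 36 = (b + 3)*(b^2 + b - 12) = (b + 3)*(b + 4)*(b - 3)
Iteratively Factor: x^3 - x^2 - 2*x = (x)*(x^2 - x - 2) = x*(x + 1)*(x - 2)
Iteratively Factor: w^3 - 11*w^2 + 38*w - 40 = (w - 5)*(w^2 - 6*w + 8) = (w - 5)*(w - 4)*(w - 2)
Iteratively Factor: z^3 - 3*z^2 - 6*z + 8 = (z + 2)*(z^2 - 5*z + 4) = (z - 4)*(z + 2)*(z - 1)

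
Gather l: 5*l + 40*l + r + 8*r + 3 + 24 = 45*l + 9*r + 27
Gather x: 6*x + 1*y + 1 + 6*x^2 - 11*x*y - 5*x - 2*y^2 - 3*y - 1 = 6*x^2 + x*(1 - 11*y) - 2*y^2 - 2*y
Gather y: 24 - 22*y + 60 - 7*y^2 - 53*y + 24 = -7*y^2 - 75*y + 108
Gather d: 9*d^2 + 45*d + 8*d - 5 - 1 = 9*d^2 + 53*d - 6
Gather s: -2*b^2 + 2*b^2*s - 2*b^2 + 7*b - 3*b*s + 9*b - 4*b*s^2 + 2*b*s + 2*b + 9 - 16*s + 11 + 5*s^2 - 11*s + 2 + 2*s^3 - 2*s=-4*b^2 + 18*b + 2*s^3 + s^2*(5 - 4*b) + s*(2*b^2 - b - 29) + 22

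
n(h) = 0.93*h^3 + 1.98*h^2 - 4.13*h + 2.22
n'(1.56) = 8.84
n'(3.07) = 34.32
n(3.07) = 35.11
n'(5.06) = 87.34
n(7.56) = 486.00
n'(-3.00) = 9.10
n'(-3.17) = 11.35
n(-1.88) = 10.80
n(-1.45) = 9.54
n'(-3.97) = 24.12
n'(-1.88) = -1.71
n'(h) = 2.79*h^2 + 3.96*h - 4.13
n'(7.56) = 185.27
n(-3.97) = -8.37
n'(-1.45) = -4.01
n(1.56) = 4.13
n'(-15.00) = 564.22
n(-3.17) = 5.58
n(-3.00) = 7.32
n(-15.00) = -2629.08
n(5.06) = 152.50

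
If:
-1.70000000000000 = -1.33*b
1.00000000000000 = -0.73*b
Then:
No Solution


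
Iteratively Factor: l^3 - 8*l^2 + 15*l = (l - 5)*(l^2 - 3*l) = (l - 5)*(l - 3)*(l)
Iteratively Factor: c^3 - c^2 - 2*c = (c)*(c^2 - c - 2) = c*(c + 1)*(c - 2)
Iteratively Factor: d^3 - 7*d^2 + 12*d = (d - 4)*(d^2 - 3*d) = d*(d - 4)*(d - 3)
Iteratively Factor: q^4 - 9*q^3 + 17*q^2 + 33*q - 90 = (q - 3)*(q^3 - 6*q^2 - q + 30) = (q - 5)*(q - 3)*(q^2 - q - 6) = (q - 5)*(q - 3)^2*(q + 2)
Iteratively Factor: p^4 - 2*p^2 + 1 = (p - 1)*(p^3 + p^2 - p - 1) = (p - 1)*(p + 1)*(p^2 - 1) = (p - 1)*(p + 1)^2*(p - 1)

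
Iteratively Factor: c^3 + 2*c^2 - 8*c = (c)*(c^2 + 2*c - 8) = c*(c - 2)*(c + 4)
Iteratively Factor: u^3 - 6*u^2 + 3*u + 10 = (u + 1)*(u^2 - 7*u + 10) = (u - 2)*(u + 1)*(u - 5)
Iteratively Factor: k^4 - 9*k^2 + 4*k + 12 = (k + 1)*(k^3 - k^2 - 8*k + 12) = (k + 1)*(k + 3)*(k^2 - 4*k + 4) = (k - 2)*(k + 1)*(k + 3)*(k - 2)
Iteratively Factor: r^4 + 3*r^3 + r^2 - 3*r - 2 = (r + 1)*(r^3 + 2*r^2 - r - 2) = (r - 1)*(r + 1)*(r^2 + 3*r + 2) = (r - 1)*(r + 1)*(r + 2)*(r + 1)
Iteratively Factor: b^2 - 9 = (b + 3)*(b - 3)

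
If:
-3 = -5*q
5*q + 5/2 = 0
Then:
No Solution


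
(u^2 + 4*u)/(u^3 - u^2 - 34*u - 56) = u/(u^2 - 5*u - 14)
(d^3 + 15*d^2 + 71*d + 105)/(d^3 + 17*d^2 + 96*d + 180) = (d^2 + 10*d + 21)/(d^2 + 12*d + 36)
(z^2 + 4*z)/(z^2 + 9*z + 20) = z/(z + 5)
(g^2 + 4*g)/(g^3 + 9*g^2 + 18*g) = (g + 4)/(g^2 + 9*g + 18)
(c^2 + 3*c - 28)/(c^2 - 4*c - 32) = (-c^2 - 3*c + 28)/(-c^2 + 4*c + 32)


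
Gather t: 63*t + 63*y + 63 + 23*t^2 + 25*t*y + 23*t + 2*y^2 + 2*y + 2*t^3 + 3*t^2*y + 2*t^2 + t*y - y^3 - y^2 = 2*t^3 + t^2*(3*y + 25) + t*(26*y + 86) - y^3 + y^2 + 65*y + 63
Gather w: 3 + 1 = 4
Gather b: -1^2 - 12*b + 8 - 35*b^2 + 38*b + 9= -35*b^2 + 26*b + 16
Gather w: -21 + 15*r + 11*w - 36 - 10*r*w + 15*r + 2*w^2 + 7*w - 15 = 30*r + 2*w^2 + w*(18 - 10*r) - 72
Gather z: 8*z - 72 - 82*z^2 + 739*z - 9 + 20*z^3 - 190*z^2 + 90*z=20*z^3 - 272*z^2 + 837*z - 81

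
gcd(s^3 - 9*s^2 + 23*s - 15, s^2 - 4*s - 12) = 1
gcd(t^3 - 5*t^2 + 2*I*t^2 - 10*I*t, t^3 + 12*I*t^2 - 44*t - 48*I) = t + 2*I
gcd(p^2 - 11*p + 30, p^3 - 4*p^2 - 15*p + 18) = p - 6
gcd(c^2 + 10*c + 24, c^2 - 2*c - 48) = c + 6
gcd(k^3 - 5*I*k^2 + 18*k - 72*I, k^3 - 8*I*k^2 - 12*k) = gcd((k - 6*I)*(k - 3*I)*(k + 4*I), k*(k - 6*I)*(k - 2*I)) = k - 6*I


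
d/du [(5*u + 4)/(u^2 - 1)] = (5*u^2 - 2*u*(5*u + 4) - 5)/(u^2 - 1)^2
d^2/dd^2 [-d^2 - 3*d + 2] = -2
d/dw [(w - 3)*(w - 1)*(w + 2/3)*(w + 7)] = 4*w^3 + 11*w^2 - 46*w + 13/3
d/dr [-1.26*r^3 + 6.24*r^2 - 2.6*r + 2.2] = -3.78*r^2 + 12.48*r - 2.6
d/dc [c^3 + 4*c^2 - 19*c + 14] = 3*c^2 + 8*c - 19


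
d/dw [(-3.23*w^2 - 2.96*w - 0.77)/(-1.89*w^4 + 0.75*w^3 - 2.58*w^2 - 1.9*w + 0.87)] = (-12.2094*w^5 - 14.3607*w^4 - 1.3812*w^3 + 0.232699999999998*w^2 - 9.5934*w - 4.0382)/(3.5721*w^8 - 2.835*w^7 + 10.3149*w^6 + 3.312*w^5 + 0.517800000000001*w^4 + 11.109*w^3 - 0.8792*w^2 - 3.306*w + 0.7569)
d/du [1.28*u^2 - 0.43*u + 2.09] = 2.56*u - 0.43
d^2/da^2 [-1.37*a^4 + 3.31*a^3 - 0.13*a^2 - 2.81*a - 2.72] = -16.44*a^2 + 19.86*a - 0.26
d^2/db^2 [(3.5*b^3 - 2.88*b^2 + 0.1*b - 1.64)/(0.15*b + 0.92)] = (0.1575*b^3 + 2.898*b^2 + 17.7744*b - 4.976664)/(0.003375*b^3 + 0.0621*b^2 + 0.38088*b + 0.778688)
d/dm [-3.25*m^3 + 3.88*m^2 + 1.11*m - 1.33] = -9.75*m^2 + 7.76*m + 1.11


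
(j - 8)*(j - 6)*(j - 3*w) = j^3 - 3*j^2*w - 14*j^2 + 42*j*w + 48*j - 144*w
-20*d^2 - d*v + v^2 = (-5*d + v)*(4*d + v)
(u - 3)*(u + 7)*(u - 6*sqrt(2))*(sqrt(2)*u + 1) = sqrt(2)*u^4 - 11*u^3 + 4*sqrt(2)*u^3 - 44*u^2 - 27*sqrt(2)*u^2 - 24*sqrt(2)*u + 231*u + 126*sqrt(2)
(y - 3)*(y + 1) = y^2 - 2*y - 3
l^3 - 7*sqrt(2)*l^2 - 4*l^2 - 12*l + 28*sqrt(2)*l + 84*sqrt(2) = (l - 6)*(l + 2)*(l - 7*sqrt(2))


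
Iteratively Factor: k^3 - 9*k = (k + 3)*(k^2 - 3*k) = k*(k + 3)*(k - 3)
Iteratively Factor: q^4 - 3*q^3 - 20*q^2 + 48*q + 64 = (q + 1)*(q^3 - 4*q^2 - 16*q + 64) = (q + 1)*(q + 4)*(q^2 - 8*q + 16) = (q - 4)*(q + 1)*(q + 4)*(q - 4)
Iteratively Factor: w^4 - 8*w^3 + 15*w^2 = (w - 3)*(w^3 - 5*w^2) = (w - 5)*(w - 3)*(w^2) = w*(w - 5)*(w - 3)*(w)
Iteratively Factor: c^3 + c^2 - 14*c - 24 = (c + 2)*(c^2 - c - 12) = (c - 4)*(c + 2)*(c + 3)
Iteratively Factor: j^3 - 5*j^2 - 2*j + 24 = (j + 2)*(j^2 - 7*j + 12) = (j - 3)*(j + 2)*(j - 4)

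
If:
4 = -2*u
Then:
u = -2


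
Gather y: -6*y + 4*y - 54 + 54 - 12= -2*y - 12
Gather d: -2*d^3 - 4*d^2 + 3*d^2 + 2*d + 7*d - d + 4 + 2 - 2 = -2*d^3 - d^2 + 8*d + 4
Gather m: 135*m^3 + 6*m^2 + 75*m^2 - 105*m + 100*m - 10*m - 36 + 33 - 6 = 135*m^3 + 81*m^2 - 15*m - 9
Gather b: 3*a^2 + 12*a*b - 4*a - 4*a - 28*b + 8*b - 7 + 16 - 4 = 3*a^2 - 8*a + b*(12*a - 20) + 5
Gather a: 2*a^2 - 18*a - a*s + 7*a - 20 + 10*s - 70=2*a^2 + a*(-s - 11) + 10*s - 90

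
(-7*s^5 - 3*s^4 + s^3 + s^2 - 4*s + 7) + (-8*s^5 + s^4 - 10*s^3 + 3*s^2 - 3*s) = -15*s^5 - 2*s^4 - 9*s^3 + 4*s^2 - 7*s + 7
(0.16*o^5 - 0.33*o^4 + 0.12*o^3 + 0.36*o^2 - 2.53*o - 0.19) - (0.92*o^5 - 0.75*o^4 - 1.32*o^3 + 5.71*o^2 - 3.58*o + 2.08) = -0.76*o^5 + 0.42*o^4 + 1.44*o^3 - 5.35*o^2 + 1.05*o - 2.27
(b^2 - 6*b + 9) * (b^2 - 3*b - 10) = b^4 - 9*b^3 + 17*b^2 + 33*b - 90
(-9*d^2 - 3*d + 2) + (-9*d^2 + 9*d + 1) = -18*d^2 + 6*d + 3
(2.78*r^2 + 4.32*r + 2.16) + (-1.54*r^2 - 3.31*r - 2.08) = 1.24*r^2 + 1.01*r + 0.0800000000000001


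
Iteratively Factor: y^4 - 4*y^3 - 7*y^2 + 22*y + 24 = (y + 1)*(y^3 - 5*y^2 - 2*y + 24) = (y - 3)*(y + 1)*(y^2 - 2*y - 8) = (y - 4)*(y - 3)*(y + 1)*(y + 2)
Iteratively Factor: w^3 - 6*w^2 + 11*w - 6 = (w - 3)*(w^2 - 3*w + 2) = (w - 3)*(w - 1)*(w - 2)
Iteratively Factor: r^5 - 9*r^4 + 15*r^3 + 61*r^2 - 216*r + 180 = (r + 3)*(r^4 - 12*r^3 + 51*r^2 - 92*r + 60) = (r - 2)*(r + 3)*(r^3 - 10*r^2 + 31*r - 30) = (r - 2)^2*(r + 3)*(r^2 - 8*r + 15) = (r - 3)*(r - 2)^2*(r + 3)*(r - 5)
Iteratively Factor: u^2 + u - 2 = (u + 2)*(u - 1)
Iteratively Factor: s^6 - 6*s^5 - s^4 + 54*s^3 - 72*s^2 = (s)*(s^5 - 6*s^4 - s^3 + 54*s^2 - 72*s) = s*(s - 3)*(s^4 - 3*s^3 - 10*s^2 + 24*s) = s*(s - 4)*(s - 3)*(s^3 + s^2 - 6*s) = s*(s - 4)*(s - 3)*(s + 3)*(s^2 - 2*s) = s^2*(s - 4)*(s - 3)*(s + 3)*(s - 2)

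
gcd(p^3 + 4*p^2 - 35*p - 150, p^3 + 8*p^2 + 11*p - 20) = p + 5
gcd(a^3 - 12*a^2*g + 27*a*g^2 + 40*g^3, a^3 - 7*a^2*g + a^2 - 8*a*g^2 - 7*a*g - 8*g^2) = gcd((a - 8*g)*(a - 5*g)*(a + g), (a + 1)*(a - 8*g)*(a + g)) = a^2 - 7*a*g - 8*g^2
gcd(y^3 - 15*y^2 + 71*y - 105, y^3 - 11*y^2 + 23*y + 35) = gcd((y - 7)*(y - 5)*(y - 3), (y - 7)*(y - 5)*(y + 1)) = y^2 - 12*y + 35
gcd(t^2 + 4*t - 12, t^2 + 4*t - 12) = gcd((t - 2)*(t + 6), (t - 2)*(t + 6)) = t^2 + 4*t - 12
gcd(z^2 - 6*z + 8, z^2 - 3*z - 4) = z - 4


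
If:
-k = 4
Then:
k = -4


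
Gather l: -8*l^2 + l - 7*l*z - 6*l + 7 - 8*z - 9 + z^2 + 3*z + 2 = -8*l^2 + l*(-7*z - 5) + z^2 - 5*z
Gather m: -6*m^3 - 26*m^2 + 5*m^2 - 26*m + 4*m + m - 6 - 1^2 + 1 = -6*m^3 - 21*m^2 - 21*m - 6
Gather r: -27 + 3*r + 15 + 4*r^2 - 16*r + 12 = 4*r^2 - 13*r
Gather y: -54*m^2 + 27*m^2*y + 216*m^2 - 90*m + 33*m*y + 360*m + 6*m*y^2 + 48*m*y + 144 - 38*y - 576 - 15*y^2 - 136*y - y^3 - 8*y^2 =162*m^2 + 270*m - y^3 + y^2*(6*m - 23) + y*(27*m^2 + 81*m - 174) - 432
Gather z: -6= -6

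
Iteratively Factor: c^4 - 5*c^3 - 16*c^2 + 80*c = (c - 4)*(c^3 - c^2 - 20*c) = c*(c - 4)*(c^2 - c - 20) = c*(c - 5)*(c - 4)*(c + 4)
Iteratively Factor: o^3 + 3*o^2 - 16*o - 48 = (o - 4)*(o^2 + 7*o + 12) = (o - 4)*(o + 4)*(o + 3)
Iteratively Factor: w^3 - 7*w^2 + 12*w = (w - 4)*(w^2 - 3*w) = (w - 4)*(w - 3)*(w)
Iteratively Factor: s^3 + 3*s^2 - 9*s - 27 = (s + 3)*(s^2 - 9) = (s - 3)*(s + 3)*(s + 3)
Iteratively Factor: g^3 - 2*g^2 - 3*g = (g - 3)*(g^2 + g) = (g - 3)*(g + 1)*(g)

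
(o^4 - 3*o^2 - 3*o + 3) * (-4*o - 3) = -4*o^5 - 3*o^4 + 12*o^3 + 21*o^2 - 3*o - 9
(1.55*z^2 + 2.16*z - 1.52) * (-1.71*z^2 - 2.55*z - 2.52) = -2.6505*z^4 - 7.6461*z^3 - 6.8148*z^2 - 1.5672*z + 3.8304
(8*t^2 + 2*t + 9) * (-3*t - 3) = -24*t^3 - 30*t^2 - 33*t - 27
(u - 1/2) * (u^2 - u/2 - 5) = u^3 - u^2 - 19*u/4 + 5/2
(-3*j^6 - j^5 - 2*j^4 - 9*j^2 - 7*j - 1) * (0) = 0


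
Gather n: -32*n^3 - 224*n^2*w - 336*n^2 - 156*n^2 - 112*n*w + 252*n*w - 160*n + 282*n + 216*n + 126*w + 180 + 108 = -32*n^3 + n^2*(-224*w - 492) + n*(140*w + 338) + 126*w + 288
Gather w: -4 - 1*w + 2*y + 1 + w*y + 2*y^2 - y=w*(y - 1) + 2*y^2 + y - 3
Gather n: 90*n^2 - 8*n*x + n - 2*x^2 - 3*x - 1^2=90*n^2 + n*(1 - 8*x) - 2*x^2 - 3*x - 1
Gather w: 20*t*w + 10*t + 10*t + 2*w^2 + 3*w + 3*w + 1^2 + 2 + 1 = 20*t + 2*w^2 + w*(20*t + 6) + 4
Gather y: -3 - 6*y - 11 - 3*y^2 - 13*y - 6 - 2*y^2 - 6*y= -5*y^2 - 25*y - 20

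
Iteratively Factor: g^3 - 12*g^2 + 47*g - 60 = (g - 4)*(g^2 - 8*g + 15) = (g - 5)*(g - 4)*(g - 3)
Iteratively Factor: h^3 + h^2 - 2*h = (h)*(h^2 + h - 2) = h*(h + 2)*(h - 1)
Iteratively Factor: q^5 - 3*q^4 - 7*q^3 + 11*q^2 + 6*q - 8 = (q - 1)*(q^4 - 2*q^3 - 9*q^2 + 2*q + 8) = (q - 1)^2*(q^3 - q^2 - 10*q - 8) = (q - 1)^2*(q + 2)*(q^2 - 3*q - 4) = (q - 1)^2*(q + 1)*(q + 2)*(q - 4)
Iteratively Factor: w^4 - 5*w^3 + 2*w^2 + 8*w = (w - 4)*(w^3 - w^2 - 2*w) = (w - 4)*(w + 1)*(w^2 - 2*w) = (w - 4)*(w - 2)*(w + 1)*(w)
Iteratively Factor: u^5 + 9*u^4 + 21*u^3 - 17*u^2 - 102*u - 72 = (u + 3)*(u^4 + 6*u^3 + 3*u^2 - 26*u - 24) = (u + 3)*(u + 4)*(u^3 + 2*u^2 - 5*u - 6) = (u + 1)*(u + 3)*(u + 4)*(u^2 + u - 6) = (u + 1)*(u + 3)^2*(u + 4)*(u - 2)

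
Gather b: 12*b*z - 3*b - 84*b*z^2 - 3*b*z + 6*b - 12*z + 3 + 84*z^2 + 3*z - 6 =b*(-84*z^2 + 9*z + 3) + 84*z^2 - 9*z - 3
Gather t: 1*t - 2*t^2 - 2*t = -2*t^2 - t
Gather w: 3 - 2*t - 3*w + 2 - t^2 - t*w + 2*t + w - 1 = -t^2 + w*(-t - 2) + 4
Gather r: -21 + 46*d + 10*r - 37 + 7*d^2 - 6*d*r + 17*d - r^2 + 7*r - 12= 7*d^2 + 63*d - r^2 + r*(17 - 6*d) - 70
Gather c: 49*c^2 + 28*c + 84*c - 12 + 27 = 49*c^2 + 112*c + 15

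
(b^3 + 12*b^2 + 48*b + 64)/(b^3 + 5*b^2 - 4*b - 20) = (b^3 + 12*b^2 + 48*b + 64)/(b^3 + 5*b^2 - 4*b - 20)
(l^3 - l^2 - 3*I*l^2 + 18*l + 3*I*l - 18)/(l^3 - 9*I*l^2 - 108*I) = (l - 1)/(l - 6*I)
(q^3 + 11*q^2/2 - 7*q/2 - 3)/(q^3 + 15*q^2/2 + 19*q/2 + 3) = (q - 1)/(q + 1)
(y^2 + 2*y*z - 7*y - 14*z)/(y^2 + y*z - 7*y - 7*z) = (y + 2*z)/(y + z)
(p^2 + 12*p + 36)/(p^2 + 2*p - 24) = (p + 6)/(p - 4)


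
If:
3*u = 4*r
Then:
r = 3*u/4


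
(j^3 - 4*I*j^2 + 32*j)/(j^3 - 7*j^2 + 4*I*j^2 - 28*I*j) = (j - 8*I)/(j - 7)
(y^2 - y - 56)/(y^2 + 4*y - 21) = (y - 8)/(y - 3)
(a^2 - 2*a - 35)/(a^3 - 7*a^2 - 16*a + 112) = (a + 5)/(a^2 - 16)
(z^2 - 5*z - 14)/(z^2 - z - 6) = (z - 7)/(z - 3)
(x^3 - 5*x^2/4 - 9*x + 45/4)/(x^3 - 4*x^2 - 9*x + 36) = (x - 5/4)/(x - 4)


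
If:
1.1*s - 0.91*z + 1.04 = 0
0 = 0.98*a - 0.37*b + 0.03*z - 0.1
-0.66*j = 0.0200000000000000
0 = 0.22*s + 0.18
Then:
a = 0.377551020408163*b + 0.097331240188383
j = -0.03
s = -0.82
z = 0.15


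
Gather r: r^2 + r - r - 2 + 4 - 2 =r^2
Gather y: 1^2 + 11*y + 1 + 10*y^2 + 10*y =10*y^2 + 21*y + 2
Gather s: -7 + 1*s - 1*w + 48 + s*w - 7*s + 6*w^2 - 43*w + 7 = s*(w - 6) + 6*w^2 - 44*w + 48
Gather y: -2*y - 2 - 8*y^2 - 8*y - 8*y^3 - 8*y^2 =-8*y^3 - 16*y^2 - 10*y - 2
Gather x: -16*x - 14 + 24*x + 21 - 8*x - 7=0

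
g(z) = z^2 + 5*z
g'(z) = 2*z + 5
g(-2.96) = -6.04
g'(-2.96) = -0.92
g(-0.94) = -3.82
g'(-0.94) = 3.12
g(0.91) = 5.38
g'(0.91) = 6.82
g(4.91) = 48.66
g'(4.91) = 14.82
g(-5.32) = 1.70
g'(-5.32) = -5.64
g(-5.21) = 1.09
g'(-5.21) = -5.42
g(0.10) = 0.51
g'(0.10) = 5.20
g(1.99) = 13.91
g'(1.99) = 8.98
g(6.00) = 66.00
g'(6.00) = 17.00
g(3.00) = 24.00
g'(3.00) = 11.00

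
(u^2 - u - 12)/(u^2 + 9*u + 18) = (u - 4)/(u + 6)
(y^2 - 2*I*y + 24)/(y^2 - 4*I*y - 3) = (-y^2 + 2*I*y - 24)/(-y^2 + 4*I*y + 3)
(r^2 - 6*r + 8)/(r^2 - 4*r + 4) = (r - 4)/(r - 2)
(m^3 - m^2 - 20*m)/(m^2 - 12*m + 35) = m*(m + 4)/(m - 7)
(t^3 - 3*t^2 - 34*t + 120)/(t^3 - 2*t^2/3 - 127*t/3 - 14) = 3*(t^2 - 9*t + 20)/(3*t^2 - 20*t - 7)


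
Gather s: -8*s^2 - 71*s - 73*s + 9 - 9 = -8*s^2 - 144*s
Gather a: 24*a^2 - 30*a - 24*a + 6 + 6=24*a^2 - 54*a + 12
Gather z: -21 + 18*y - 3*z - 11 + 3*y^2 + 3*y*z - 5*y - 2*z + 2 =3*y^2 + 13*y + z*(3*y - 5) - 30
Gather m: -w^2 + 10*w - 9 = -w^2 + 10*w - 9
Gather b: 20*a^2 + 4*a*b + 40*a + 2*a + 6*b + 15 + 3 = 20*a^2 + 42*a + b*(4*a + 6) + 18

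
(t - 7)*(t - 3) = t^2 - 10*t + 21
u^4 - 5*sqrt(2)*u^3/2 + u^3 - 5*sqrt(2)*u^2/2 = u^2*(u + 1)*(u - 5*sqrt(2)/2)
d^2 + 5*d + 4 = (d + 1)*(d + 4)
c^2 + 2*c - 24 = (c - 4)*(c + 6)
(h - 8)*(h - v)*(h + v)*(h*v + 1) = h^4*v - 8*h^3*v + h^3 - h^2*v^3 - 8*h^2 + 8*h*v^3 - h*v^2 + 8*v^2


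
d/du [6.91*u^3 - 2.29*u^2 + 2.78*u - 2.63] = 20.73*u^2 - 4.58*u + 2.78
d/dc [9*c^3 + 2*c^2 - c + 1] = 27*c^2 + 4*c - 1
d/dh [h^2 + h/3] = 2*h + 1/3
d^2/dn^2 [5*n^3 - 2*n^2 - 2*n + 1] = 30*n - 4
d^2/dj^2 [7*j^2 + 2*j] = 14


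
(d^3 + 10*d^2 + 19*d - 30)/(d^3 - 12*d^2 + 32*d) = (d^3 + 10*d^2 + 19*d - 30)/(d*(d^2 - 12*d + 32))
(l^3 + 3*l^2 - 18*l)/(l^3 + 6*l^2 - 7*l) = (l^2 + 3*l - 18)/(l^2 + 6*l - 7)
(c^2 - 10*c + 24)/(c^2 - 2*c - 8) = (c - 6)/(c + 2)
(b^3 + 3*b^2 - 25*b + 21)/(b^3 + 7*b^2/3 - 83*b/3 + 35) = 3*(b - 1)/(3*b - 5)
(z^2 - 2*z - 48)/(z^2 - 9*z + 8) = (z + 6)/(z - 1)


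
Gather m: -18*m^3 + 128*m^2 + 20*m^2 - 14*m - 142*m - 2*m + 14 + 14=-18*m^3 + 148*m^2 - 158*m + 28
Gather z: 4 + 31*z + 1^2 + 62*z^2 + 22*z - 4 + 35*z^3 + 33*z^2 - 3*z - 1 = 35*z^3 + 95*z^2 + 50*z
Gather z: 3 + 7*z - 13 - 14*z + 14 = 4 - 7*z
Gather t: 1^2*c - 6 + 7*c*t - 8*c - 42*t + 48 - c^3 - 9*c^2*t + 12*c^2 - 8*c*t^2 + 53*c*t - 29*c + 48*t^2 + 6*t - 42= -c^3 + 12*c^2 - 36*c + t^2*(48 - 8*c) + t*(-9*c^2 + 60*c - 36)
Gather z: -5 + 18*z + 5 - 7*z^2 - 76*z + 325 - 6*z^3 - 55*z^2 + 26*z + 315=-6*z^3 - 62*z^2 - 32*z + 640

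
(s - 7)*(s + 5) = s^2 - 2*s - 35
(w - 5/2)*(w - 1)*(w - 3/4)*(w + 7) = w^4 + 11*w^3/4 - 197*w^2/8 + 34*w - 105/8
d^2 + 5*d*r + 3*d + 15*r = (d + 3)*(d + 5*r)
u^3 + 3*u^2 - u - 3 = (u - 1)*(u + 1)*(u + 3)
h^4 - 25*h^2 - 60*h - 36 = (h - 6)*(h + 1)*(h + 2)*(h + 3)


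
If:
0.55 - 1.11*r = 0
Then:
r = 0.50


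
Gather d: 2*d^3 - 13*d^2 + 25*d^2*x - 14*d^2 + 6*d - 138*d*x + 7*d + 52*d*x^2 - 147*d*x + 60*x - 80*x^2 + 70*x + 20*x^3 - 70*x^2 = 2*d^3 + d^2*(25*x - 27) + d*(52*x^2 - 285*x + 13) + 20*x^3 - 150*x^2 + 130*x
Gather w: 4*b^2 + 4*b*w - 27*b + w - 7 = 4*b^2 - 27*b + w*(4*b + 1) - 7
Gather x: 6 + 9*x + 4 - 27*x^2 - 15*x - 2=-27*x^2 - 6*x + 8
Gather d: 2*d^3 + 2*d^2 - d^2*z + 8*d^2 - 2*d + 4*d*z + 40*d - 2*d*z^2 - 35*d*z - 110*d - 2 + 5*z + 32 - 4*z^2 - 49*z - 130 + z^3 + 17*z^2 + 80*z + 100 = 2*d^3 + d^2*(10 - z) + d*(-2*z^2 - 31*z - 72) + z^3 + 13*z^2 + 36*z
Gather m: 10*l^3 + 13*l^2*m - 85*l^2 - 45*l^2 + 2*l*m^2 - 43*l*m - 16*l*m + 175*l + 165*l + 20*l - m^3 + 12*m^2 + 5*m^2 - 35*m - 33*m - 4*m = 10*l^3 - 130*l^2 + 360*l - m^3 + m^2*(2*l + 17) + m*(13*l^2 - 59*l - 72)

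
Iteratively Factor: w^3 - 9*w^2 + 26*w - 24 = (w - 2)*(w^2 - 7*w + 12) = (w - 3)*(w - 2)*(w - 4)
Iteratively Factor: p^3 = (p)*(p^2) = p^2*(p)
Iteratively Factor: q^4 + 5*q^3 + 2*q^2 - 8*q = (q + 4)*(q^3 + q^2 - 2*q) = (q - 1)*(q + 4)*(q^2 + 2*q) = q*(q - 1)*(q + 4)*(q + 2)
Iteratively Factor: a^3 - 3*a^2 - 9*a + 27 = (a - 3)*(a^2 - 9) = (a - 3)^2*(a + 3)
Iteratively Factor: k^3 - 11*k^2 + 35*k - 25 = (k - 5)*(k^2 - 6*k + 5) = (k - 5)^2*(k - 1)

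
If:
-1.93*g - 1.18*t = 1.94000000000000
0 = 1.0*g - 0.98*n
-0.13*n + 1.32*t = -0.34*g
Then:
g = -1.11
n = -1.13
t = 0.17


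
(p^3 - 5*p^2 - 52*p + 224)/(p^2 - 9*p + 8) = (p^2 + 3*p - 28)/(p - 1)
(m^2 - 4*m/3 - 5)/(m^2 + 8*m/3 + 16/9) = 3*(3*m^2 - 4*m - 15)/(9*m^2 + 24*m + 16)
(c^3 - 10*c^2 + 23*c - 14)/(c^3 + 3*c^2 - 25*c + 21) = (c^2 - 9*c + 14)/(c^2 + 4*c - 21)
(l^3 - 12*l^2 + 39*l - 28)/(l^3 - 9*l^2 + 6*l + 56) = (l - 1)/(l + 2)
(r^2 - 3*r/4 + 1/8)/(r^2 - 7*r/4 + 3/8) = (2*r - 1)/(2*r - 3)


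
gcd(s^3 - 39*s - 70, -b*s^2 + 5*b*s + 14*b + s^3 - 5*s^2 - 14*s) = s^2 - 5*s - 14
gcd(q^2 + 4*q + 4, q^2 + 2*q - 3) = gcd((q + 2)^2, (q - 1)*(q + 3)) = 1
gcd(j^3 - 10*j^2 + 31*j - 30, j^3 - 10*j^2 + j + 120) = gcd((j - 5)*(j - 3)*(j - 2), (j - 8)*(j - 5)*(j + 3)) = j - 5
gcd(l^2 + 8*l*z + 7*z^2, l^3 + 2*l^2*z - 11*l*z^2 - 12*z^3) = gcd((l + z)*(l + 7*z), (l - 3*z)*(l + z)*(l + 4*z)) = l + z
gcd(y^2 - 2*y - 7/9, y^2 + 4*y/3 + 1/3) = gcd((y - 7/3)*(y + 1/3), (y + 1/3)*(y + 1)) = y + 1/3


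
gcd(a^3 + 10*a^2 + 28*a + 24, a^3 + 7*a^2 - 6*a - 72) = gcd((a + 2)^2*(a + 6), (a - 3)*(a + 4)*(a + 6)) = a + 6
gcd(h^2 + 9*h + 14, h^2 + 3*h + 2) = h + 2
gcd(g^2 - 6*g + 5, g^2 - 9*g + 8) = g - 1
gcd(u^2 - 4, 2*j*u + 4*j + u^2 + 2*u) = u + 2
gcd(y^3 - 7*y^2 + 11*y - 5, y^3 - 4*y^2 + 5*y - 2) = y^2 - 2*y + 1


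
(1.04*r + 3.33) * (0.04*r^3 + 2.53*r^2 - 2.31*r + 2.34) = 0.0416*r^4 + 2.7644*r^3 + 6.0225*r^2 - 5.2587*r + 7.7922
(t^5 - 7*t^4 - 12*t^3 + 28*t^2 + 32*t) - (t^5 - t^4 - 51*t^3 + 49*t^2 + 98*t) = -6*t^4 + 39*t^3 - 21*t^2 - 66*t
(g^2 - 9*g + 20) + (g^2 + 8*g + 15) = 2*g^2 - g + 35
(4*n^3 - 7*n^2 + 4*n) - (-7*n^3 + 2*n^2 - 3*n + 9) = 11*n^3 - 9*n^2 + 7*n - 9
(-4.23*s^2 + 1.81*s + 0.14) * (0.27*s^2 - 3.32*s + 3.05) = -1.1421*s^4 + 14.5323*s^3 - 18.8729*s^2 + 5.0557*s + 0.427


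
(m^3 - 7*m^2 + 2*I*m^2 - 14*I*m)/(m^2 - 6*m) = (m^2 + m*(-7 + 2*I) - 14*I)/(m - 6)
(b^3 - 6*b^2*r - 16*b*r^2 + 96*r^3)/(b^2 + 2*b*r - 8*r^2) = (-b^2 + 10*b*r - 24*r^2)/(-b + 2*r)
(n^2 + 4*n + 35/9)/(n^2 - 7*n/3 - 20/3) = (n + 7/3)/(n - 4)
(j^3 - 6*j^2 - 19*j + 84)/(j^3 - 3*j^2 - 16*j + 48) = (j - 7)/(j - 4)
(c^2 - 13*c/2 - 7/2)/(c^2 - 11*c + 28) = (c + 1/2)/(c - 4)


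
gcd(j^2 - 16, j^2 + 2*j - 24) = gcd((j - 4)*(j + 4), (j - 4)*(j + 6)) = j - 4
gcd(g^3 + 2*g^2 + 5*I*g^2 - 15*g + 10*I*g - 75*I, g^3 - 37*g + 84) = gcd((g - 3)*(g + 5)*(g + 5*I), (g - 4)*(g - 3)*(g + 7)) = g - 3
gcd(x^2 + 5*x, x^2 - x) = x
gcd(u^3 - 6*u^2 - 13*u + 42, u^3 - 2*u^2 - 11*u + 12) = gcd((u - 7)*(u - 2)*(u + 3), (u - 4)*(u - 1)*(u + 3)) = u + 3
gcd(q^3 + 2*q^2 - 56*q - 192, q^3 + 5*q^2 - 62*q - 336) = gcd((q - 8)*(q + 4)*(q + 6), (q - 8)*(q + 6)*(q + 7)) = q^2 - 2*q - 48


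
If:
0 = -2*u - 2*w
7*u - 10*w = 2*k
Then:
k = -17*w/2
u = -w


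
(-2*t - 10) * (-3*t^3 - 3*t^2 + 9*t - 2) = 6*t^4 + 36*t^3 + 12*t^2 - 86*t + 20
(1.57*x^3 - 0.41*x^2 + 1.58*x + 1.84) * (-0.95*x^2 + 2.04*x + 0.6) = -1.4915*x^5 + 3.5923*x^4 - 1.3954*x^3 + 1.2292*x^2 + 4.7016*x + 1.104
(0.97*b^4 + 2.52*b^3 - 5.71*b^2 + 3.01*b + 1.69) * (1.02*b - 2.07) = 0.9894*b^5 + 0.5625*b^4 - 11.0406*b^3 + 14.8899*b^2 - 4.5069*b - 3.4983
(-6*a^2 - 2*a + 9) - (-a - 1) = -6*a^2 - a + 10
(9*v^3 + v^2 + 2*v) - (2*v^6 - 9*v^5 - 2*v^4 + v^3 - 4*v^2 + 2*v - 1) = -2*v^6 + 9*v^5 + 2*v^4 + 8*v^3 + 5*v^2 + 1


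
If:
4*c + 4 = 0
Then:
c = -1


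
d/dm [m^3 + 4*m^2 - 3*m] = 3*m^2 + 8*m - 3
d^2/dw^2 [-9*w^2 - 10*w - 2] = -18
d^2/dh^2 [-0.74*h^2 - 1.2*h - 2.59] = -1.48000000000000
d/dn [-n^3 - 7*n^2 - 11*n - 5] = -3*n^2 - 14*n - 11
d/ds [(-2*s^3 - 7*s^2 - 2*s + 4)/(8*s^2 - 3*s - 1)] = (-16*s^4 + 12*s^3 + 43*s^2 - 50*s + 14)/(64*s^4 - 48*s^3 - 7*s^2 + 6*s + 1)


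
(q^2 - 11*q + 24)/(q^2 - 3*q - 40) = (q - 3)/(q + 5)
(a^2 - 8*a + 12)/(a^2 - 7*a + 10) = (a - 6)/(a - 5)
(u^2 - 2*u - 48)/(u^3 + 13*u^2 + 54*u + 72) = (u - 8)/(u^2 + 7*u + 12)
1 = 1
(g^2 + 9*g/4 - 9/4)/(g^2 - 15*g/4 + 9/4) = (g + 3)/(g - 3)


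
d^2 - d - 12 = (d - 4)*(d + 3)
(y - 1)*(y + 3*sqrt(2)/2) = y^2 - y + 3*sqrt(2)*y/2 - 3*sqrt(2)/2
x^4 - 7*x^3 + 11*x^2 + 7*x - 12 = (x - 4)*(x - 3)*(x - 1)*(x + 1)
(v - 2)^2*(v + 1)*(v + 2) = v^4 - v^3 - 6*v^2 + 4*v + 8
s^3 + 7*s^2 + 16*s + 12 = (s + 2)^2*(s + 3)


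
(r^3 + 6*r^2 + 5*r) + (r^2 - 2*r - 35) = r^3 + 7*r^2 + 3*r - 35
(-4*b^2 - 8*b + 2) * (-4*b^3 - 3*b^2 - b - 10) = 16*b^5 + 44*b^4 + 20*b^3 + 42*b^2 + 78*b - 20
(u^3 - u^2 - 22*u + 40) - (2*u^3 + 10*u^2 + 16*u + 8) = -u^3 - 11*u^2 - 38*u + 32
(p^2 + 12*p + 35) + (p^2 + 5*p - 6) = 2*p^2 + 17*p + 29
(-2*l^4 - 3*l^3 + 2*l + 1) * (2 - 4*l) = 8*l^5 + 8*l^4 - 6*l^3 - 8*l^2 + 2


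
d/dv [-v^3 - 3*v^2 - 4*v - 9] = -3*v^2 - 6*v - 4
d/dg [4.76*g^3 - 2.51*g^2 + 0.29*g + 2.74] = 14.28*g^2 - 5.02*g + 0.29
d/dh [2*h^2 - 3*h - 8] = 4*h - 3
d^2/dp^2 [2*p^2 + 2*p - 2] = 4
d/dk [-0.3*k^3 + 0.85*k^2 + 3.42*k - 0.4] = -0.9*k^2 + 1.7*k + 3.42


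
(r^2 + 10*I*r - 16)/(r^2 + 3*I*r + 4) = (r^2 + 10*I*r - 16)/(r^2 + 3*I*r + 4)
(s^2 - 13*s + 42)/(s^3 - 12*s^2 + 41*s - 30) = (s - 7)/(s^2 - 6*s + 5)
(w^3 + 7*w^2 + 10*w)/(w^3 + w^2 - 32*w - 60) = w/(w - 6)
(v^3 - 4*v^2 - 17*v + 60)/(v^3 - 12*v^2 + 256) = (v^2 - 8*v + 15)/(v^2 - 16*v + 64)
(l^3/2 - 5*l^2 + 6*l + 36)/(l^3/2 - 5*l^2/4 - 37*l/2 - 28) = 2*(l^2 - 12*l + 36)/(2*l^2 - 9*l - 56)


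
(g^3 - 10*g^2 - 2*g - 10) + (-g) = g^3 - 10*g^2 - 3*g - 10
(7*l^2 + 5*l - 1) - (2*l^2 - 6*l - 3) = 5*l^2 + 11*l + 2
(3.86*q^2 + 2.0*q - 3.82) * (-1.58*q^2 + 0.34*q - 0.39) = -6.0988*q^4 - 1.8476*q^3 + 5.2102*q^2 - 2.0788*q + 1.4898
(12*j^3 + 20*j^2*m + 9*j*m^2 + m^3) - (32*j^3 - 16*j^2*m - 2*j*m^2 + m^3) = -20*j^3 + 36*j^2*m + 11*j*m^2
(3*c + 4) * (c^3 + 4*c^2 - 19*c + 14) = 3*c^4 + 16*c^3 - 41*c^2 - 34*c + 56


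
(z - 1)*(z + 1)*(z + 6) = z^3 + 6*z^2 - z - 6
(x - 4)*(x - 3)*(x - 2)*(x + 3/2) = x^4 - 15*x^3/2 + 25*x^2/2 + 15*x - 36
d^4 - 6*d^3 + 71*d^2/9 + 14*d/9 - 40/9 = (d - 4)*(d - 5/3)*(d - 1)*(d + 2/3)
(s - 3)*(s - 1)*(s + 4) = s^3 - 13*s + 12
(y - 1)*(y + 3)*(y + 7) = y^3 + 9*y^2 + 11*y - 21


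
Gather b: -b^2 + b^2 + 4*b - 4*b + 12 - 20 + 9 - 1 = 0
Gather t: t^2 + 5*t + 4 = t^2 + 5*t + 4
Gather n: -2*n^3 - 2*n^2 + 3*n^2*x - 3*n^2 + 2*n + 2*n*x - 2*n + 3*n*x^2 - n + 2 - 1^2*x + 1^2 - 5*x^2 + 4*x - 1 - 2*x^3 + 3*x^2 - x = -2*n^3 + n^2*(3*x - 5) + n*(3*x^2 + 2*x - 1) - 2*x^3 - 2*x^2 + 2*x + 2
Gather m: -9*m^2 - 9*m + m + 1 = -9*m^2 - 8*m + 1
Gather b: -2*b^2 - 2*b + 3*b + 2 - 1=-2*b^2 + b + 1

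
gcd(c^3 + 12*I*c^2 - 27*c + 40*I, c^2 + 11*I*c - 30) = c + 5*I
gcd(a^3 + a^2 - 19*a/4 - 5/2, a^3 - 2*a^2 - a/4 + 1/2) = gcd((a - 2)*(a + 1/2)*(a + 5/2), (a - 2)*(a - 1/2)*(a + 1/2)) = a^2 - 3*a/2 - 1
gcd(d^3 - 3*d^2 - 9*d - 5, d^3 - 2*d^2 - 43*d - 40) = d + 1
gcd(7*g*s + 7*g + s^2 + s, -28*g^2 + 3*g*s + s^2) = 7*g + s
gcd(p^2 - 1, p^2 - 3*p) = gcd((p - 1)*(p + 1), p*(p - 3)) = 1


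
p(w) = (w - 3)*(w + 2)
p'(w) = 2*w - 1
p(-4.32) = 16.98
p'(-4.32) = -9.64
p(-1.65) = -1.63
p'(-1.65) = -4.30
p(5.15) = 15.37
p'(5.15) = 9.30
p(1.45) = -5.35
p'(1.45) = 1.90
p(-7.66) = 60.34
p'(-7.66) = -16.32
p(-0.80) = -4.56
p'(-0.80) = -2.60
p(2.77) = -1.10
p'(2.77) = 4.54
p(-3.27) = 7.96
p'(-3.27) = -7.54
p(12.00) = 126.00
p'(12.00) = 23.00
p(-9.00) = 84.00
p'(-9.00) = -19.00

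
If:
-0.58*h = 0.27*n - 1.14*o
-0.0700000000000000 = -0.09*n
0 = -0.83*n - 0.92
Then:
No Solution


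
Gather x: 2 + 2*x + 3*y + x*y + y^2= x*(y + 2) + y^2 + 3*y + 2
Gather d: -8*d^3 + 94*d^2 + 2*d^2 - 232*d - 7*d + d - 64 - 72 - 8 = -8*d^3 + 96*d^2 - 238*d - 144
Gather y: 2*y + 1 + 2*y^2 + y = 2*y^2 + 3*y + 1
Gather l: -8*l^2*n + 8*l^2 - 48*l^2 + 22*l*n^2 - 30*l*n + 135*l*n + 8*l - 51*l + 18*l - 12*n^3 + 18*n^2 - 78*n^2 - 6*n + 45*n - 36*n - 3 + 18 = l^2*(-8*n - 40) + l*(22*n^2 + 105*n - 25) - 12*n^3 - 60*n^2 + 3*n + 15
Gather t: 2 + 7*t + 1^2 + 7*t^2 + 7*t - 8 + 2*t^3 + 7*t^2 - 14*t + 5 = 2*t^3 + 14*t^2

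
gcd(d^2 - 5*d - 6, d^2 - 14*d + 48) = d - 6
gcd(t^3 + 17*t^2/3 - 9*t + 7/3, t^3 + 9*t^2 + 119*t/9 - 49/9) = t^2 + 20*t/3 - 7/3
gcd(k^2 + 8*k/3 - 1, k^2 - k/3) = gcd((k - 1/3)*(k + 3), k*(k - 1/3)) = k - 1/3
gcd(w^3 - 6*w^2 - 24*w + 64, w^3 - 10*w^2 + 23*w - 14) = w - 2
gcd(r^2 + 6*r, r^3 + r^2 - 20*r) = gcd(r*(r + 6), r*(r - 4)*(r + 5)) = r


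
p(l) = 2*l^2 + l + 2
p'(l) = 4*l + 1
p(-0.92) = 2.77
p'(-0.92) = -2.68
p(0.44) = 2.83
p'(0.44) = 2.76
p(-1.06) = 3.19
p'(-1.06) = -3.24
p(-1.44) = 4.71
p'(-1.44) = -4.76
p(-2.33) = 10.53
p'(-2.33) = -8.32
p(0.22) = 2.32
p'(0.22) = 1.88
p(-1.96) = 7.72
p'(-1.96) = -6.84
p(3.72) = 33.40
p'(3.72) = 15.88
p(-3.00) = 17.00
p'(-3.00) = -11.00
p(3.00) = 23.00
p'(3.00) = 13.00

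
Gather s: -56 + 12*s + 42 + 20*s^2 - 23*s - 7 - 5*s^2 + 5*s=15*s^2 - 6*s - 21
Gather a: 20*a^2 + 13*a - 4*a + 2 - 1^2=20*a^2 + 9*a + 1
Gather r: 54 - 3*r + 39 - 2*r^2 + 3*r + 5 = 98 - 2*r^2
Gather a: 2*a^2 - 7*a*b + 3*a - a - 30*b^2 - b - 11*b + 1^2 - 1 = 2*a^2 + a*(2 - 7*b) - 30*b^2 - 12*b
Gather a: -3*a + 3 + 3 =6 - 3*a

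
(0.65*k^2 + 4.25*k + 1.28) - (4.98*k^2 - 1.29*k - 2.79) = -4.33*k^2 + 5.54*k + 4.07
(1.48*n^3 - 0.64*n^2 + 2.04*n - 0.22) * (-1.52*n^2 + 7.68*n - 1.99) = -2.2496*n^5 + 12.3392*n^4 - 10.9612*n^3 + 17.2752*n^2 - 5.7492*n + 0.4378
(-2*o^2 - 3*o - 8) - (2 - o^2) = -o^2 - 3*o - 10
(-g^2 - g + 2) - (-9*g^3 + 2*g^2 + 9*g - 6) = 9*g^3 - 3*g^2 - 10*g + 8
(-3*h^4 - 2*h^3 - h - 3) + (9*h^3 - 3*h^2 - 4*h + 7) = -3*h^4 + 7*h^3 - 3*h^2 - 5*h + 4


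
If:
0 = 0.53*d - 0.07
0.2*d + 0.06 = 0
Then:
No Solution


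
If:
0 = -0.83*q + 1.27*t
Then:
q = 1.53012048192771*t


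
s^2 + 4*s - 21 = (s - 3)*(s + 7)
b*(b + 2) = b^2 + 2*b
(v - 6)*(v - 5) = v^2 - 11*v + 30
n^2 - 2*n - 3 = (n - 3)*(n + 1)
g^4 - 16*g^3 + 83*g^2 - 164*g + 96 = (g - 8)*(g - 4)*(g - 3)*(g - 1)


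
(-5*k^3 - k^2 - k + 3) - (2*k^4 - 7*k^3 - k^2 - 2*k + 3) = -2*k^4 + 2*k^3 + k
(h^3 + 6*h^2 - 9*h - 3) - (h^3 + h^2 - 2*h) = 5*h^2 - 7*h - 3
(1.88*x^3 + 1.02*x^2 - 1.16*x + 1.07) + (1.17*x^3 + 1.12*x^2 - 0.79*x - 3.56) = 3.05*x^3 + 2.14*x^2 - 1.95*x - 2.49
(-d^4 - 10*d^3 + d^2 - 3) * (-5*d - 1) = 5*d^5 + 51*d^4 + 5*d^3 - d^2 + 15*d + 3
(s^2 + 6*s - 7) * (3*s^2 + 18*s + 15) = 3*s^4 + 36*s^3 + 102*s^2 - 36*s - 105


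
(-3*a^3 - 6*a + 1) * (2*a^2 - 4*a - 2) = -6*a^5 + 12*a^4 - 6*a^3 + 26*a^2 + 8*a - 2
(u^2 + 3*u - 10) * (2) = 2*u^2 + 6*u - 20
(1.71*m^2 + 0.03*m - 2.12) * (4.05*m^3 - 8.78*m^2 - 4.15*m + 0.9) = 6.9255*m^5 - 14.8923*m^4 - 15.9459*m^3 + 20.0281*m^2 + 8.825*m - 1.908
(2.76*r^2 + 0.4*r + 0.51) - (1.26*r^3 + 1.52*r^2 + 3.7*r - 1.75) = -1.26*r^3 + 1.24*r^2 - 3.3*r + 2.26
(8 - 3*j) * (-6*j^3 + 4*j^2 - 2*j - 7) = 18*j^4 - 60*j^3 + 38*j^2 + 5*j - 56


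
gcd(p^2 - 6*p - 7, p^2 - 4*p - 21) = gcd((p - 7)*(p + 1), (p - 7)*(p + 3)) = p - 7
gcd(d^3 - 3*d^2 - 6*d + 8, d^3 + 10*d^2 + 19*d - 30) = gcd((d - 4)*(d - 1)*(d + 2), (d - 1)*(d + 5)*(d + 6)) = d - 1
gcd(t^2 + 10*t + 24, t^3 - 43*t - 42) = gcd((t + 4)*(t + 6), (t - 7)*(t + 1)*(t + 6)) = t + 6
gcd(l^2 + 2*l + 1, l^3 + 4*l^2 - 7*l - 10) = l + 1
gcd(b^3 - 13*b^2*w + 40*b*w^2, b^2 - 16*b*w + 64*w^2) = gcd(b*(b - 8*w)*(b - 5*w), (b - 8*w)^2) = -b + 8*w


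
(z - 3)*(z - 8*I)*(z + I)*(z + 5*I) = z^4 - 3*z^3 - 2*I*z^3 + 43*z^2 + 6*I*z^2 - 129*z + 40*I*z - 120*I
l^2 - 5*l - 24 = (l - 8)*(l + 3)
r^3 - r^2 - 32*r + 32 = (r - 1)*(r - 4*sqrt(2))*(r + 4*sqrt(2))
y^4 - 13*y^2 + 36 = (y - 3)*(y - 2)*(y + 2)*(y + 3)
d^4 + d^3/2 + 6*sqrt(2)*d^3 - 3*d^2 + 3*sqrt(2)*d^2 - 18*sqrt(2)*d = d*(d - 3/2)*(d + 2)*(d + 6*sqrt(2))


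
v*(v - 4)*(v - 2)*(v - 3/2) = v^4 - 15*v^3/2 + 17*v^2 - 12*v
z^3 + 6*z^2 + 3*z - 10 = (z - 1)*(z + 2)*(z + 5)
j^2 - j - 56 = (j - 8)*(j + 7)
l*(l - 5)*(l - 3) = l^3 - 8*l^2 + 15*l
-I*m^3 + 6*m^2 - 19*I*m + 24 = (m - 3*I)*(m + 8*I)*(-I*m + 1)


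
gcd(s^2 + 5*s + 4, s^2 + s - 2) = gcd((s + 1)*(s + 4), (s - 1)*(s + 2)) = 1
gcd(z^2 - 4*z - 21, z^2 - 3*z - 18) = z + 3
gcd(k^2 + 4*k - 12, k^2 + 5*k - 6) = k + 6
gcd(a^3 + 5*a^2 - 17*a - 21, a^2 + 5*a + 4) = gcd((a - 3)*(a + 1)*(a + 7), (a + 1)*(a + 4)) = a + 1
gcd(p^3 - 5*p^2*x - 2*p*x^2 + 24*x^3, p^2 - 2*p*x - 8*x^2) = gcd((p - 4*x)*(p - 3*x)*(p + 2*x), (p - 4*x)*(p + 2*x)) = -p^2 + 2*p*x + 8*x^2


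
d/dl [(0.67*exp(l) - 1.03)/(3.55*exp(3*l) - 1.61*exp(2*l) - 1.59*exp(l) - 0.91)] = (-4.757*exp(3*l) + 12.0482*exp(2*l) - 3.3166*exp(l) - 2.2474)*exp(l)/(12.6025*exp(6*l) - 11.431*exp(5*l) - 8.6969*exp(4*l) - 1.3412*exp(3*l) + 5.4583*exp(2*l) + 2.8938*exp(l) + 0.8281)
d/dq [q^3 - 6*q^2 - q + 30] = 3*q^2 - 12*q - 1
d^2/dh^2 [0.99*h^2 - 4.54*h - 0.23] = 1.98000000000000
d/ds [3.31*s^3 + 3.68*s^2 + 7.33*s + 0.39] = 9.93*s^2 + 7.36*s + 7.33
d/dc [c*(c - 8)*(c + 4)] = 3*c^2 - 8*c - 32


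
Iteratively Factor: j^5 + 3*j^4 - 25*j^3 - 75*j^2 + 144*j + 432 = (j + 4)*(j^4 - j^3 - 21*j^2 + 9*j + 108) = (j - 3)*(j + 4)*(j^3 + 2*j^2 - 15*j - 36) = (j - 3)*(j + 3)*(j + 4)*(j^2 - j - 12) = (j - 3)*(j + 3)^2*(j + 4)*(j - 4)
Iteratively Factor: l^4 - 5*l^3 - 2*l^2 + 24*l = (l - 3)*(l^3 - 2*l^2 - 8*l) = (l - 4)*(l - 3)*(l^2 + 2*l) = (l - 4)*(l - 3)*(l + 2)*(l)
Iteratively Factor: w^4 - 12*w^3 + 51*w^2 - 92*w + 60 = (w - 3)*(w^3 - 9*w^2 + 24*w - 20) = (w - 3)*(w - 2)*(w^2 - 7*w + 10) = (w - 3)*(w - 2)^2*(w - 5)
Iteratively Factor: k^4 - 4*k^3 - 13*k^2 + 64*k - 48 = (k - 3)*(k^3 - k^2 - 16*k + 16) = (k - 4)*(k - 3)*(k^2 + 3*k - 4) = (k - 4)*(k - 3)*(k + 4)*(k - 1)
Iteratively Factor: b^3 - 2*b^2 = (b)*(b^2 - 2*b) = b^2*(b - 2)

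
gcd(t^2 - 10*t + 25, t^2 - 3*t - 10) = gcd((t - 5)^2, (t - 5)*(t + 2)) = t - 5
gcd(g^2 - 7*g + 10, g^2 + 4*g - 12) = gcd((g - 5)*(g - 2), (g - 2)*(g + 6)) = g - 2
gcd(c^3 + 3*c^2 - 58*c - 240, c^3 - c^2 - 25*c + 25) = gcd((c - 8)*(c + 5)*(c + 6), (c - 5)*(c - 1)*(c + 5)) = c + 5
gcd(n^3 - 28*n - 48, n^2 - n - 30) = n - 6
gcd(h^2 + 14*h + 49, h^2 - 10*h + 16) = 1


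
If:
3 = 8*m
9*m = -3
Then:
No Solution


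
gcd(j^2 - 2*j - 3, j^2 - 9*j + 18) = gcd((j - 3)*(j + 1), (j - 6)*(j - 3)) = j - 3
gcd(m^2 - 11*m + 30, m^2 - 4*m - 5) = m - 5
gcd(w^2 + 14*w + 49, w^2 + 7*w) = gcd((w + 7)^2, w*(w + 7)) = w + 7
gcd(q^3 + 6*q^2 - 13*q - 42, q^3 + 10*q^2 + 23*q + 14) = q^2 + 9*q + 14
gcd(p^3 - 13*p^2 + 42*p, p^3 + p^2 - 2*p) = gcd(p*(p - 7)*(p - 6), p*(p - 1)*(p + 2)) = p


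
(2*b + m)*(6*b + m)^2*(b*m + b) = 72*b^4*m + 72*b^4 + 60*b^3*m^2 + 60*b^3*m + 14*b^2*m^3 + 14*b^2*m^2 + b*m^4 + b*m^3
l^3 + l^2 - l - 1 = (l - 1)*(l + 1)^2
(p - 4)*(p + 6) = p^2 + 2*p - 24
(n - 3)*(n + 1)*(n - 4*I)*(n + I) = n^4 - 2*n^3 - 3*I*n^3 + n^2 + 6*I*n^2 - 8*n + 9*I*n - 12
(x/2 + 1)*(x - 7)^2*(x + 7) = x^4/2 - 5*x^3/2 - 63*x^2/2 + 245*x/2 + 343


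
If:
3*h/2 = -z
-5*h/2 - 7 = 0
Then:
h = -14/5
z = 21/5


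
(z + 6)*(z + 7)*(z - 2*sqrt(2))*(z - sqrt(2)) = z^4 - 3*sqrt(2)*z^3 + 13*z^3 - 39*sqrt(2)*z^2 + 46*z^2 - 126*sqrt(2)*z + 52*z + 168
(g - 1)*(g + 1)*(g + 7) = g^3 + 7*g^2 - g - 7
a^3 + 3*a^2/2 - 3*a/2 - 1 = (a - 1)*(a + 1/2)*(a + 2)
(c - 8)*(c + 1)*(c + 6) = c^3 - c^2 - 50*c - 48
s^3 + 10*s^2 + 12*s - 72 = (s - 2)*(s + 6)^2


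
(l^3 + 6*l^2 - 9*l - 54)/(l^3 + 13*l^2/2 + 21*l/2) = 2*(l^2 + 3*l - 18)/(l*(2*l + 7))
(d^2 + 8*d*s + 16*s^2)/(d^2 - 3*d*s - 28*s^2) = (-d - 4*s)/(-d + 7*s)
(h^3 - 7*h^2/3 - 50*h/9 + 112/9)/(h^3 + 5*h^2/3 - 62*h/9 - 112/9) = (h - 2)/(h + 2)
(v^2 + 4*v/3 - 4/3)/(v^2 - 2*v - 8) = (v - 2/3)/(v - 4)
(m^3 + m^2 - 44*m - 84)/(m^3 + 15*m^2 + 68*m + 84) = (m - 7)/(m + 7)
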